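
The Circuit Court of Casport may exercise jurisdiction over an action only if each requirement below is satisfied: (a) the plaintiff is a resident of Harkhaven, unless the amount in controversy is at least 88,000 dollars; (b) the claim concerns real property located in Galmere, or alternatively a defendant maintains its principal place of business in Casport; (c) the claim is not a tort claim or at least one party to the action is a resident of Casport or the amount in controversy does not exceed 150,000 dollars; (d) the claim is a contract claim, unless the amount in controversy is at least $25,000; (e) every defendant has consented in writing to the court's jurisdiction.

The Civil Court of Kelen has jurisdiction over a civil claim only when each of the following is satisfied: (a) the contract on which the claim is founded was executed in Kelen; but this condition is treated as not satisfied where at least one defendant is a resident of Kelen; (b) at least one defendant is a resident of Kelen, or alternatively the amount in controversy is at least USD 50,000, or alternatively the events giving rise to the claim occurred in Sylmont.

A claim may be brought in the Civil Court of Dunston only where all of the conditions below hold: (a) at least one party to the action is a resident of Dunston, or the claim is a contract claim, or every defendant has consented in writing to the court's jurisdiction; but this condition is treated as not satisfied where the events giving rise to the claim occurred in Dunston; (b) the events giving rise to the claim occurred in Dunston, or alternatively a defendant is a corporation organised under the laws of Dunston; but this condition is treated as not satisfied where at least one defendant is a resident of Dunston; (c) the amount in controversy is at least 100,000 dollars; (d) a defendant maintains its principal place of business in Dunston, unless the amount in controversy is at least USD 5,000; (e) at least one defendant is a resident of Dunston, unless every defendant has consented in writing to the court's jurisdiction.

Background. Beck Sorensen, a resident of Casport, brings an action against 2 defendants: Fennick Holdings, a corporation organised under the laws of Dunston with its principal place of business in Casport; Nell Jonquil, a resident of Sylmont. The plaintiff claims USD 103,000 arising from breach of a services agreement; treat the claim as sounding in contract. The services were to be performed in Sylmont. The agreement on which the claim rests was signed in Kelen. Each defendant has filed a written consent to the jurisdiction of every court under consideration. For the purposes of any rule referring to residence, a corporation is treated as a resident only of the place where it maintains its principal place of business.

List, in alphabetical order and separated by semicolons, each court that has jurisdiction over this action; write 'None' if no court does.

The Circuit Court of Casport:
  (a) The plaintiff resides in Casport, not Harkhaven. However, the amount in controversy is 103,000 dollars, which meets the $88,000 floor, so the 'unless' proviso supplies this condition. Met.
  (b) Fennick Holdings has its principal place of business in Casport — that alternative is enough. Met.
  (c) The claim is a contract claim, not a tort claim, so one alternative holds. Condition met.
  (d) The claim is a contract claim. Satisfied.
  (e) Every defendant has filed written consent. Met.
  → Every requirement is satisfied — jurisdiction.
The Civil Court of Kelen:
  (a) The contract was executed in Kelen. The carve-out does not apply: no defendant resides in Kelen (they reside in Casport, Sylmont). Met.
  (b) The amount in controversy is USD 103,000, which meets the 50,000 dollars floor, which satisfies one of the alternatives. Satisfied.
  → All conditions met; jurisdiction exists.
The Civil Court of Dunston:
  (a) The claim is a contract claim — that alternative is enough. The exception is not triggered, since the operative events occurred in Sylmont, not Dunston. Condition met.
  (b) Fennick Holdings is organised under the laws of Dunston, so one alternative holds. The exception is not triggered, since no defendant resides in Dunston (they reside in Casport, Sylmont). Condition met.
  (c) The amount in controversy is $103,000, which meets the $100,000 floor. Condition met.
  (d) The corporate defendant(s) have their principal place of business in Casport, not Dunston. But the amount in controversy is 103,000 dollars, which meets the $5,000 floor, and the 'unless' clause therefore excuses the requirement. Met.
  (e) No defendant resides in Dunston (they reside in Casport, Sylmont). But every defendant has filed written consent, and the 'unless' clause therefore excuses the requirement. Met.
  → Jurisdiction lies.

the Circuit Court of Casport; the Civil Court of Dunston; the Civil Court of Kelen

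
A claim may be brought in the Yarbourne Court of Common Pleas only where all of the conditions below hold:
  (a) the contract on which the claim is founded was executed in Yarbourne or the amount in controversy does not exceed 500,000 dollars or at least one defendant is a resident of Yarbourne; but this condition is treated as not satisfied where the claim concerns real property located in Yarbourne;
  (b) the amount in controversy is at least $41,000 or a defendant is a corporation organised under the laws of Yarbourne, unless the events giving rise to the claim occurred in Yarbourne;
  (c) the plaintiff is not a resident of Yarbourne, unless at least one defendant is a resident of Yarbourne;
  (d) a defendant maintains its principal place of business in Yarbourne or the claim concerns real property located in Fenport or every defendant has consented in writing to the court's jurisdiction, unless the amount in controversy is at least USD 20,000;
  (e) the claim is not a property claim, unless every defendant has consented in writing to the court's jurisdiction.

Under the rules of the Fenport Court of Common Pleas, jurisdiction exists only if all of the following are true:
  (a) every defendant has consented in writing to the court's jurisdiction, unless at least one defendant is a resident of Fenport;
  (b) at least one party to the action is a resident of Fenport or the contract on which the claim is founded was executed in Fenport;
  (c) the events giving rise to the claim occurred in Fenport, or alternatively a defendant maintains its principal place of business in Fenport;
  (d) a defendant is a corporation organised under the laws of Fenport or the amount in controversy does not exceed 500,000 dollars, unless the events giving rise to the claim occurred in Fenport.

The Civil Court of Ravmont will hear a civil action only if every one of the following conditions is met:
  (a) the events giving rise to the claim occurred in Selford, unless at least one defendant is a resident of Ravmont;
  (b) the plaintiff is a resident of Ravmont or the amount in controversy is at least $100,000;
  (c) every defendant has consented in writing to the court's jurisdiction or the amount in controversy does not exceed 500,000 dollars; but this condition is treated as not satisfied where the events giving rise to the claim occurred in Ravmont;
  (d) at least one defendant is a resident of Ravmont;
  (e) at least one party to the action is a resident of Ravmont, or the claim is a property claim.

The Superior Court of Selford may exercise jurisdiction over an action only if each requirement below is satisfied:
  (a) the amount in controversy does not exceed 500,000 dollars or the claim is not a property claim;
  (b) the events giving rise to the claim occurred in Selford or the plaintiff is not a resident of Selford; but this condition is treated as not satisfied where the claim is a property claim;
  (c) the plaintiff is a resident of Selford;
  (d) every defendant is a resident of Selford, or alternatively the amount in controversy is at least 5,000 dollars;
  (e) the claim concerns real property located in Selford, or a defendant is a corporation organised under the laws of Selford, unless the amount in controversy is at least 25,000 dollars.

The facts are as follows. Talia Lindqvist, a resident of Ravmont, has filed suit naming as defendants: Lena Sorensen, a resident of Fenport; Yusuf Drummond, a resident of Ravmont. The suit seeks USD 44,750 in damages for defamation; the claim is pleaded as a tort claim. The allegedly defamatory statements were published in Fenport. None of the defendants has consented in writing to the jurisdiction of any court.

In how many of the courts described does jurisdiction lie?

3

The Yarbourne Court of Common Pleas:
  (a) The amount in controversy is USD 44,750, within the USD 500,000 ceiling — that alternative is enough. And the carve-out is inapplicable — the claim does not concern real property. Condition met.
  (b) The amount in controversy is $44,750, which meets the 41,000 dollars floor — that alternative is enough. Satisfied.
  (c) The plaintiff resides in Ravmont, which is not Yarbourne. Met.
  (d) No defendant is a corporation; the claim does not concern real property; no such written consent has been filed — every alternative fails. But the amount in controversy is $44,750, which meets the 20,000 dollars floor, and the 'unless' clause therefore excuses the requirement. Condition met.
  (e) The claim is a tort claim, not a property claim. Met.
  → Every requirement is satisfied — jurisdiction.
The Fenport Court of Common Pleas:
  (a) No such written consent has been filed. The proviso rescues it, though: Lena Sorensen resides in Fenport. Met.
  (b) Lena Sorensen resides in Fenport — that alternative is enough. Met.
  (c) The operative events occurred in Fenport, so this disjunct is met. Met.
  (d) The amount in controversy is $44,750, within the 500,000 dollars ceiling — that alternative is enough. Condition met.
  → Every requirement is satisfied — jurisdiction.
The Civil Court of Ravmont:
  (a) The operative events occurred in Fenport, not Selford. However, Yusuf Drummond resides in Ravmont, so the 'unless' proviso supplies this condition. Satisfied.
  (b) The plaintiff resides in Ravmont, so one alternative holds. Met.
  (c) The amount in controversy is USD 44,750, within the $500,000 ceiling, which satisfies one of the alternatives. The exception is not triggered, since the operative events occurred in Fenport, not Ravmont. Met.
  (d) Yusuf Drummond resides in Ravmont. Satisfied.
  (e) Talia Lindqvist resides in Ravmont, so one alternative holds. Condition met.
  → All conditions met; jurisdiction exists.
The Superior Court of Selford:
  (a) The amount in controversy is USD 44,750, within the $500,000 ceiling — that alternative is enough. Satisfied.
  (b) The plaintiff resides in Ravmont, which is not Selford — that alternative is enough. The exception is not triggered, since the claim is a tort claim, not a property claim. Met.
  (c) The plaintiff resides in Ravmont, not Selford. Not met.
  (d) The amount in controversy is USD 44,750, which meets the USD 5,000 floor — that alternative is enough. Satisfied.
  (e) The claim does not concern real property; no defendant is a corporation — no alternative holds. The proviso rescues it, though: the amount in controversy is USD 44,750, which meets the $25,000 floor. Condition met.
  → Not every requirement is met — no jurisdiction.
Courts with jurisdiction: the Yarbourne Court of Common Pleas, the Fenport Court of Common Pleas, the Civil Court of Ravmont — 3 in total.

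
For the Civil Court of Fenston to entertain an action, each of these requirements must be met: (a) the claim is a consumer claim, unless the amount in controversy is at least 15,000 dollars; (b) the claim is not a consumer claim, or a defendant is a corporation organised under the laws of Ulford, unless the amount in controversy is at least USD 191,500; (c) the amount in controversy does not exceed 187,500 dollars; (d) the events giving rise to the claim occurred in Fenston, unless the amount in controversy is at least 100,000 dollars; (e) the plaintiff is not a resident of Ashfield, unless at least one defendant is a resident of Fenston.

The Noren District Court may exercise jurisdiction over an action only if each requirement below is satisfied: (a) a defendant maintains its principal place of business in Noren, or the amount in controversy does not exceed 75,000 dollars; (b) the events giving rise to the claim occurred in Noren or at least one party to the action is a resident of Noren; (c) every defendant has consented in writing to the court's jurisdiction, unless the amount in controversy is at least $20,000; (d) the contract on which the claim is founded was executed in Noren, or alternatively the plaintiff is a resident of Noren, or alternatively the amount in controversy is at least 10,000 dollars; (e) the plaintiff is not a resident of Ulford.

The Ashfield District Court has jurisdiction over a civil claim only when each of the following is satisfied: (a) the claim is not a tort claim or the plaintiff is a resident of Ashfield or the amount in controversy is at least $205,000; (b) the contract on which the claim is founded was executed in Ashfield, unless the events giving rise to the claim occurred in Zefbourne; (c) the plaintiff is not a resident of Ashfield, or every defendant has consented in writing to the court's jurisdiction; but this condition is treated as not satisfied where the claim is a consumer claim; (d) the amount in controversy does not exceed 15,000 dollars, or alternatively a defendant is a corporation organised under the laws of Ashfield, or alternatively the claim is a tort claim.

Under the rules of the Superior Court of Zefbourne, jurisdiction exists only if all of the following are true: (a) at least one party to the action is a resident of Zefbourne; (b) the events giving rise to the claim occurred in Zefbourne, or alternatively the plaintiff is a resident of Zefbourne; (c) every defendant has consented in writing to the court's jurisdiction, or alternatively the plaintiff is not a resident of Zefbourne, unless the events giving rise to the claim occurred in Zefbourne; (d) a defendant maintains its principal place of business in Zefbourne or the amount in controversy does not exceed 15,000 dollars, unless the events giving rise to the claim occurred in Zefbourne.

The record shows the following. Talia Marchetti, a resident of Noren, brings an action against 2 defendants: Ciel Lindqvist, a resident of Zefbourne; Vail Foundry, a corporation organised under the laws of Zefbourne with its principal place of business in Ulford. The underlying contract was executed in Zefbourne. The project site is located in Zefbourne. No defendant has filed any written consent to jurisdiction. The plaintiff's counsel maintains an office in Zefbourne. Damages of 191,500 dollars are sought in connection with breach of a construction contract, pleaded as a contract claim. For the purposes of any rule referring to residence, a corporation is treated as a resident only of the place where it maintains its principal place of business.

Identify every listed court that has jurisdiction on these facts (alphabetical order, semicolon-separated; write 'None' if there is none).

the Superior Court of Zefbourne

The Civil Court of Fenston:
  (a) The claim is a contract claim, not a consumer claim. But the amount in controversy is 191,500 dollars, which meets the $15,000 floor, and the 'unless' clause therefore excuses the requirement. Met.
  (b) The claim is a contract claim, not a consumer claim — that alternative is enough. Condition met.
  (c) The amount in controversy is $191,500, above the 187,500 dollars ceiling. Not satisfied.
  (d) The operative events occurred in Zefbourne, not Fenston. But the amount in controversy is USD 191,500, which meets the 100,000 dollars floor, and the 'unless' clause therefore excuses the requirement. Condition met.
  (e) The plaintiff resides in Noren, which is not Ashfield. Met.
  → At least one condition fails; no jurisdiction.
The Noren District Court:
  (a) The corporate defendant(s) have their principal place of business in Ulford, not Noren; the amount in controversy is 191,500 dollars, above the USD 75,000 ceiling — none of the alternatives is met. Condition not met.
  (b) Talia Marchetti resides in Noren, so one alternative holds. Met.
  (c) No such written consent has been filed. But the amount in controversy is 191,500 dollars, which meets the USD 20,000 floor, and the 'unless' clause therefore excuses the requirement. Condition met.
  (d) The plaintiff resides in Noren — that alternative is enough. Condition met.
  (e) The plaintiff resides in Noren, which is not Ulford. Met.
  → The court lacks jurisdiction.
The Ashfield District Court:
  (a) The claim is a contract claim, not a tort claim, so one alternative holds. Satisfied.
  (b) The contract was executed in Zefbourne, not Ashfield. The proviso rescues it, though: the operative events occurred in Zefbourne. Satisfied.
  (c) The plaintiff resides in Noren, which is not Ashfield — that alternative is enough. And the carve-out is inapplicable — the claim is a contract claim, not a consumer claim. Condition met.
  (d) The amount in controversy is 191,500 dollars, above the $15,000 ceiling; the corporate defendant(s) are organised in Zefbourne, not Ashfield; the claim is a contract claim, not a tort claim — every alternative fails. Not met.
  → The court lacks jurisdiction.
The Superior Court of Zefbourne:
  (a) Ciel Lindqvist resides in Zefbourne. Condition met.
  (b) The operative events occurred in Zefbourne, so one alternative holds. Satisfied.
  (c) The plaintiff resides in Noren, which is not Zefbourne, so one alternative holds. Condition met.
  (d) The corporate defendant(s) have their principal place of business in Ulford, not Zefbourne; the amount in controversy is 191,500 dollars, above the 15,000 dollars ceiling — none of the alternatives is met. The proviso rescues it, though: the operative events occurred in Zefbourne. Satisfied.
  → Every requirement is satisfied — jurisdiction.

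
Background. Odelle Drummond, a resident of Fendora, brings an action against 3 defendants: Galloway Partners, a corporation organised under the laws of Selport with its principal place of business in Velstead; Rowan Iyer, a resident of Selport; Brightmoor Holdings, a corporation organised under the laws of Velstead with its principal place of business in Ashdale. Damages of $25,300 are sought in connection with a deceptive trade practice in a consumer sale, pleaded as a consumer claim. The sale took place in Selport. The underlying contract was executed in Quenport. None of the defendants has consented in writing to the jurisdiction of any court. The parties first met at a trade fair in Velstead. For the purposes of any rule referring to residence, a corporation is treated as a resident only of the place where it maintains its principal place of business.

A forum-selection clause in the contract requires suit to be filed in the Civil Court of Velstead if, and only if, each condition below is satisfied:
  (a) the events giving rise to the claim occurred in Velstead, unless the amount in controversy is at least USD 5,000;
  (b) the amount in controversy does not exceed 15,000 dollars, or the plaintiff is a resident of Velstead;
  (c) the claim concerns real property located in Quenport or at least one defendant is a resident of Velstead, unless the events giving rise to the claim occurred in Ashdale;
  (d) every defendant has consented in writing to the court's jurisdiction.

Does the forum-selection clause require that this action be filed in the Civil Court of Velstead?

The Civil Court of Velstead:
  (a) The operative events occurred in Selport, not Velstead. The proviso rescues it, though: the amount in controversy is 25,300 dollars, which meets the USD 5,000 floor. Met.
  (b) The amount in controversy is 25,300 dollars, above the 15,000 dollars ceiling; the plaintiff resides in Fendora, not Velstead — none of the alternatives is met. Not met.
  (c) Galloway Partners resides in Velstead, which satisfies one of the alternatives. Satisfied.
  (d) No such written consent has been filed. Fails.
  → The clause does not apply.

No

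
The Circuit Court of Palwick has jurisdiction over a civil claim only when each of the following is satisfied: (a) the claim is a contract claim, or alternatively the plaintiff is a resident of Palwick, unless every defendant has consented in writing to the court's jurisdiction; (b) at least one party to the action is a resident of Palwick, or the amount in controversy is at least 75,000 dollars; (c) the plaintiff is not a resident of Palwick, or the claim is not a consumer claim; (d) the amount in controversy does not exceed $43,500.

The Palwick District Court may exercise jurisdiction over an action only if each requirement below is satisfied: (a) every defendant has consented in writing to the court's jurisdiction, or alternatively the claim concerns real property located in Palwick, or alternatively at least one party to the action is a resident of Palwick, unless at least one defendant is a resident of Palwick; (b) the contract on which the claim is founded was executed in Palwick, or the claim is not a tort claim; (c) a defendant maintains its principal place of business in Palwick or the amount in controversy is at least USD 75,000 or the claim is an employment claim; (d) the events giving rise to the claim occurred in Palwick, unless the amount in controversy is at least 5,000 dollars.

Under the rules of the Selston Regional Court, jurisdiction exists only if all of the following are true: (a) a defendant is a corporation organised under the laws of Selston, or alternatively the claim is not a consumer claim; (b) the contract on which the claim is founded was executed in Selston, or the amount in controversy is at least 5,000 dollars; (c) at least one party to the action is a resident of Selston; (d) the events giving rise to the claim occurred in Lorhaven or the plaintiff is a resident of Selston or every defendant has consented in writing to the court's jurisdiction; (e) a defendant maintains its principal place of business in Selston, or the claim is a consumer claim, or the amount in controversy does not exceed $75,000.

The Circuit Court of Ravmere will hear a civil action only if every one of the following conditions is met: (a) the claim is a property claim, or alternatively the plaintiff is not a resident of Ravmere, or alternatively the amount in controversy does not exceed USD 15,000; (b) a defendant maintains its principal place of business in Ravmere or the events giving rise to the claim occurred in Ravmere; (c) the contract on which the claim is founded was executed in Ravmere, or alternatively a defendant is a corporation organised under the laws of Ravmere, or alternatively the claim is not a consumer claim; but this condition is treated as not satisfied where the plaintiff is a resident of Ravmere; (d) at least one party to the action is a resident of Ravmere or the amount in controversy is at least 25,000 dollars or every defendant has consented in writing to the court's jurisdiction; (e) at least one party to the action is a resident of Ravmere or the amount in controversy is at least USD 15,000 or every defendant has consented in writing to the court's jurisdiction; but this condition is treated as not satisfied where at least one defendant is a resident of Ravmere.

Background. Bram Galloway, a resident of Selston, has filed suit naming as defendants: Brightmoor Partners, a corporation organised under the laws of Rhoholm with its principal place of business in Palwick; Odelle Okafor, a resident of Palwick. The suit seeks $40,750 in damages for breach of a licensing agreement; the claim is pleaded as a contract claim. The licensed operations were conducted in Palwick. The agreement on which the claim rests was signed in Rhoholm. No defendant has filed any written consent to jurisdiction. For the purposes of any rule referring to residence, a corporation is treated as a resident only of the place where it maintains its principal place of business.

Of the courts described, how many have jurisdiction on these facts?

The Circuit Court of Palwick:
  (a) The claim is a contract claim, so one alternative holds. Met.
  (b) Brightmoor Partners resides in Palwick — that alternative is enough. Met.
  (c) The plaintiff resides in Selston, which is not Palwick, so one alternative holds. Condition met.
  (d) The amount in controversy is 40,750 dollars, within the $43,500 ceiling. Condition met.
  → Every requirement is satisfied — jurisdiction.
The Palwick District Court:
  (a) Brightmoor Partners resides in Palwick, which satisfies one of the alternatives. Met.
  (b) The claim is a contract claim, not a tort claim, so this disjunct is met. Met.
  (c) Brightmoor Partners has its principal place of business in Palwick, so one alternative holds. Met.
  (d) The operative events occurred in Palwick. Satisfied.
  → Jurisdiction lies.
The Selston Regional Court:
  (a) The claim is a contract claim, not a consumer claim, which satisfies one of the alternatives. Condition met.
  (b) The amount in controversy is 40,750 dollars, which meets the 5,000 dollars floor — that alternative is enough. Satisfied.
  (c) Bram Galloway resides in Selston. Satisfied.
  (d) The plaintiff resides in Selston, which satisfies one of the alternatives. Satisfied.
  (e) The amount in controversy is USD 40,750, within the 75,000 dollars ceiling, so one alternative holds. Satisfied.
  → Jurisdiction lies.
The Circuit Court of Ravmere:
  (a) The plaintiff resides in Selston, which is not Ravmere, so this disjunct is met. Satisfied.
  (b) The corporate defendant(s) have their principal place of business in Palwick, not Ravmere; the operative events occurred in Palwick, not Ravmere — every alternative fails. Condition not met.
  (c) The claim is a contract claim, not a consumer claim, which satisfies one of the alternatives. And the carve-out is inapplicable — the plaintiff resides in Selston, not Ravmere. Satisfied.
  (d) The amount in controversy is USD 40,750, which meets the 25,000 dollars floor, so one alternative holds. Satisfied.
  (e) The amount in controversy is 40,750 dollars, which meets the 15,000 dollars floor, so this disjunct is met. The carve-out does not apply: no defendant resides in Ravmere (they reside in Palwick, Palwick). Condition met.
  → Not every requirement is met — no jurisdiction.
Courts with jurisdiction: the Circuit Court of Palwick, the Palwick District Court, the Selston Regional Court — 3 in total.

3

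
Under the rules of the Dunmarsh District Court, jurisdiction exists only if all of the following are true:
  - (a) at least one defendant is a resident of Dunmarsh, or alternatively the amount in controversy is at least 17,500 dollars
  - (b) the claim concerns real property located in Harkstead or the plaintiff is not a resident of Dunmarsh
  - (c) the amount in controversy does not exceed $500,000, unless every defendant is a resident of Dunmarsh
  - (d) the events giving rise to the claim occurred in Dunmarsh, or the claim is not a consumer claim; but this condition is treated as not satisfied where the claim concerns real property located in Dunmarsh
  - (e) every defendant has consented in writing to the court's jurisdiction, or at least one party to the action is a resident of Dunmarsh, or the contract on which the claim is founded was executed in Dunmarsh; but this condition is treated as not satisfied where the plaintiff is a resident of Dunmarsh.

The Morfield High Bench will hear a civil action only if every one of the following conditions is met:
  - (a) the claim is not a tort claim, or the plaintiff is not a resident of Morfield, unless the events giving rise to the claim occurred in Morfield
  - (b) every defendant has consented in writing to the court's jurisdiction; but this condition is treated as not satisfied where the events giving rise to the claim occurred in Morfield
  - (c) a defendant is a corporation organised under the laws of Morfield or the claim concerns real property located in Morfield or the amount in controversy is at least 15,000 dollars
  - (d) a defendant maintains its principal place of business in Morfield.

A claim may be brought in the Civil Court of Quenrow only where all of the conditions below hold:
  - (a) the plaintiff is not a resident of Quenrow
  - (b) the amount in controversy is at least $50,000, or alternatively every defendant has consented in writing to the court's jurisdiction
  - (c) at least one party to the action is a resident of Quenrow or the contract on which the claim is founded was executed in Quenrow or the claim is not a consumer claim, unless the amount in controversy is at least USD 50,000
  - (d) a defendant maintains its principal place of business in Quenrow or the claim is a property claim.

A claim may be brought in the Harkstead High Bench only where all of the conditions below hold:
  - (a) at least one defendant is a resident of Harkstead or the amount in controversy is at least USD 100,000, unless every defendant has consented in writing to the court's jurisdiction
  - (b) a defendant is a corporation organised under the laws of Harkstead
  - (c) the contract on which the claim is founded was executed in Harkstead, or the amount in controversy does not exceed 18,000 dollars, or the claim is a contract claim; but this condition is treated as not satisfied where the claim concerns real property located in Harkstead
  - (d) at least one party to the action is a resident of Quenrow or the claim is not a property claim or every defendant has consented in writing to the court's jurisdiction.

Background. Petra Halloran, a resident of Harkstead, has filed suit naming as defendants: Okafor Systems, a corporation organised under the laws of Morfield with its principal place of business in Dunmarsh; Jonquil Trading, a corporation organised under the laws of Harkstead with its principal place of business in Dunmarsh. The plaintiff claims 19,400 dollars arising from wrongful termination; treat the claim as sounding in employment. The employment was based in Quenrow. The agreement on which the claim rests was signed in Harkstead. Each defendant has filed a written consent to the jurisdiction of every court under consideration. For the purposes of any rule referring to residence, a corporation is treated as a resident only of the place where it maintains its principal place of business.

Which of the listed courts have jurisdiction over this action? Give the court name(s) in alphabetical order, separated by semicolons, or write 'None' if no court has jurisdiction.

the Dunmarsh District Court; the Harkstead High Bench

The Dunmarsh District Court:
  (a) Okafor Systems resides in Dunmarsh, which satisfies one of the alternatives. Met.
  (b) The plaintiff resides in Harkstead, which is not Dunmarsh, so one alternative holds. Condition met.
  (c) The amount in controversy is $19,400, within the 500,000 dollars ceiling. Satisfied.
  (d) The claim is an employment claim, not a consumer claim, so one alternative holds. And the carve-out is inapplicable — the claim does not concern real property. Met.
  (e) Every defendant has filed written consent, so this disjunct is met. The exception is not triggered, since the plaintiff resides in Harkstead, not Dunmarsh. Satisfied.
  → Jurisdiction lies.
The Morfield High Bench:
  (a) The claim is an employment claim, not a tort claim, which satisfies one of the alternatives. Met.
  (b) Every defendant has filed written consent. The carve-out does not apply: the operative events occurred in Quenrow, not Morfield. Condition met.
  (c) Okafor Systems is organised under the laws of Morfield, so one alternative holds. Met.
  (d) The corporate defendant(s) have their principal place of business in Dunmarsh, not Morfield. Not satisfied.
  → The court lacks jurisdiction.
The Civil Court of Quenrow:
  (a) The plaintiff resides in Harkstead, which is not Quenrow. Satisfied.
  (b) Every defendant has filed written consent, so one alternative holds. Satisfied.
  (c) The claim is an employment claim, not a consumer claim, so this disjunct is met. Condition met.
  (d) The corporate defendant(s) have their principal place of business in Dunmarsh, not Quenrow; the claim is an employment claim, not a property claim — every alternative fails. Not satisfied.
  → At least one condition fails; no jurisdiction.
The Harkstead High Bench:
  (a) No defendant resides in Harkstead (they reside in Dunmarsh, Dunmarsh); the amount in controversy is USD 19,400, below the 100,000 dollars floor — none of the alternatives is met. But every defendant has filed written consent, and the 'unless' clause therefore excuses the requirement. Met.
  (b) Jonquil Trading is organised under the laws of Harkstead. Condition met.
  (c) The contract was executed in Harkstead — that alternative is enough. And the carve-out is inapplicable — the claim does not concern real property. Condition met.
  (d) The claim is an employment claim, not a property claim, which satisfies one of the alternatives. Satisfied.
  → Jurisdiction lies.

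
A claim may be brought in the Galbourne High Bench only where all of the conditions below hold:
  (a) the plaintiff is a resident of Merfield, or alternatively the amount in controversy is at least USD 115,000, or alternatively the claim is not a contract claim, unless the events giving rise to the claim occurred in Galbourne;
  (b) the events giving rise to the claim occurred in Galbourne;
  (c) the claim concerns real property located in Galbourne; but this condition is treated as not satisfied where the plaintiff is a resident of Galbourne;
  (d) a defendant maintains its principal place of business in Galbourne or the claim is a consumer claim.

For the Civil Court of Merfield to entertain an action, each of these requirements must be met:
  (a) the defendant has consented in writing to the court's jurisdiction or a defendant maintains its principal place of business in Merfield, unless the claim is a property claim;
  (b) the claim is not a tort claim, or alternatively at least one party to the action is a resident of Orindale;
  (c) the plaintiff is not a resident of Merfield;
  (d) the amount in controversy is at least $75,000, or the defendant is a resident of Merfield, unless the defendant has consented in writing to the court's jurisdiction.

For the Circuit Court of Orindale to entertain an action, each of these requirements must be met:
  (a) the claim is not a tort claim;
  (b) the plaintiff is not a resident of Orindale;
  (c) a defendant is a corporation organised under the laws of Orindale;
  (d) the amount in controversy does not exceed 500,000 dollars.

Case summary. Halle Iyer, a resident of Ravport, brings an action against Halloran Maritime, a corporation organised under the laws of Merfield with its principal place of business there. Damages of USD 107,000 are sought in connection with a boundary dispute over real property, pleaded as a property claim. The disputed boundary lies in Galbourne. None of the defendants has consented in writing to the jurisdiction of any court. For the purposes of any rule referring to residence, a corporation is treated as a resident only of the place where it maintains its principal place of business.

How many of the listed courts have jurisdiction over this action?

1

The Galbourne High Bench:
  (a) The claim is a property claim, not a contract claim, so this disjunct is met. Satisfied.
  (b) The operative events occurred in Galbourne. Satisfied.
  (c) The property lies in Galbourne. The exception is not triggered, since the plaintiff resides in Ravport, not Galbourne. Satisfied.
  (d) The corporate defendant(s) have their principal place of business in Merfield, not Galbourne; the claim is a property claim, not a consumer claim — none of the alternatives is met. Not satisfied.
  → At least one condition fails; no jurisdiction.
The Civil Court of Merfield:
  (a) Halloran Maritime has its principal place of business in Merfield, so this disjunct is met. Condition met.
  (b) The claim is a property claim, not a tort claim — that alternative is enough. Met.
  (c) The plaintiff resides in Ravport, which is not Merfield. Satisfied.
  (d) The amount in controversy is 107,000 dollars, which meets the USD 75,000 floor, which satisfies one of the alternatives. Met.
  → Jurisdiction lies.
The Circuit Court of Orindale:
  (a) The claim is a property claim, not a tort claim. Condition met.
  (b) The plaintiff resides in Ravport, which is not Orindale. Met.
  (c) The corporate defendant(s) are organised in Merfield, not Orindale. Not met.
  (d) The amount in controversy is 107,000 dollars, within the $500,000 ceiling. Met.
  → No jurisdiction.
Courts with jurisdiction: the Civil Court of Merfield — 1 in total.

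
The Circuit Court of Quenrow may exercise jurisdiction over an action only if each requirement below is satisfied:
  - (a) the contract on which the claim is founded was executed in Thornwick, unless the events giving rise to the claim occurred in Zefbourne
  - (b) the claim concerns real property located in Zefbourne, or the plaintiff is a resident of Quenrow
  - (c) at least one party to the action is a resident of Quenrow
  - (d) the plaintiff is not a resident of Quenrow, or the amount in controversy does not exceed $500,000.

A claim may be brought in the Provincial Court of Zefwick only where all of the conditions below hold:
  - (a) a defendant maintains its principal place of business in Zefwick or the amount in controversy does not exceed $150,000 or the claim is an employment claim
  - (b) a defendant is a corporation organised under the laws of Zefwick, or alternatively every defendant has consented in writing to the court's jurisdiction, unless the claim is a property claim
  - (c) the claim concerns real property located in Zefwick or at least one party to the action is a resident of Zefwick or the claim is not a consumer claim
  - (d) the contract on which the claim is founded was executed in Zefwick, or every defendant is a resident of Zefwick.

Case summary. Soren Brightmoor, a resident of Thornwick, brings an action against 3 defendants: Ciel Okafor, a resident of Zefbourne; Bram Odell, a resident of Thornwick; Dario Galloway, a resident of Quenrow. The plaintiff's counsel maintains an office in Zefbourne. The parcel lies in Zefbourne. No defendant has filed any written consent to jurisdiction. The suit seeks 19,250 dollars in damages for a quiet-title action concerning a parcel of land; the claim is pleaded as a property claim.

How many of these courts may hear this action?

1

The Circuit Court of Quenrow:
  (a) No contract (and hence no place of execution) is alleged. But the operative events occurred in Zefbourne, and the 'unless' clause therefore excuses the requirement. Satisfied.
  (b) The property lies in Zefbourne, so this disjunct is met. Satisfied.
  (c) Dario Galloway resides in Quenrow. Met.
  (d) The plaintiff resides in Thornwick, which is not Quenrow, so one alternative holds. Satisfied.
  → Jurisdiction lies.
The Provincial Court of Zefwick:
  (a) The amount in controversy is $19,250, within the 150,000 dollars ceiling, so this disjunct is met. Met.
  (b) No defendant is a corporation; no such written consent has been filed — no alternative holds. But the claim is a property claim, and the 'unless' clause therefore excuses the requirement. Satisfied.
  (c) The claim is a property claim, not a consumer claim, so one alternative holds. Met.
  (d) No contract (and hence no place of execution) is alleged; the defendants reside as follows — Ciel Okafor in Zefbourne, Bram Odell in Thornwick, Dario Galloway in Quenrow — not all in Zefwick — every alternative fails. Fails.
  → The court lacks jurisdiction.
Courts with jurisdiction: the Circuit Court of Quenrow — 1 in total.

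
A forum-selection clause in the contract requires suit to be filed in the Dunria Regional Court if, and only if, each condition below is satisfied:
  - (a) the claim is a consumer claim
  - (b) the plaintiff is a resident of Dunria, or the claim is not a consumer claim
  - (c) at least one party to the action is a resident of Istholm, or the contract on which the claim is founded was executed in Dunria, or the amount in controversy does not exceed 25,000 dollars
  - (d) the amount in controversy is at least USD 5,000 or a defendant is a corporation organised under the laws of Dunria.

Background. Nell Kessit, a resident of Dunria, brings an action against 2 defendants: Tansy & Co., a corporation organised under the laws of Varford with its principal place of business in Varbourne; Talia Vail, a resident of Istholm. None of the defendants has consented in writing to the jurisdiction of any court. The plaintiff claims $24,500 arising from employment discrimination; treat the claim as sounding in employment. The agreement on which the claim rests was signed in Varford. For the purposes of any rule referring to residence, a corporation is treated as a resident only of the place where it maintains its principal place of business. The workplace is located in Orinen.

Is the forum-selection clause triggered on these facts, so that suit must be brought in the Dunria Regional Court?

The Dunria Regional Court:
  (a) The claim is an employment claim, not a consumer claim. Not satisfied.
  (b) The plaintiff resides in Dunria, so this disjunct is met. Met.
  (c) Talia Vail resides in Istholm, which satisfies one of the alternatives. Met.
  (d) The amount in controversy is 24,500 dollars, which meets the 5,000 dollars floor — that alternative is enough. Met.
  → Forum clause is not triggered.

No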